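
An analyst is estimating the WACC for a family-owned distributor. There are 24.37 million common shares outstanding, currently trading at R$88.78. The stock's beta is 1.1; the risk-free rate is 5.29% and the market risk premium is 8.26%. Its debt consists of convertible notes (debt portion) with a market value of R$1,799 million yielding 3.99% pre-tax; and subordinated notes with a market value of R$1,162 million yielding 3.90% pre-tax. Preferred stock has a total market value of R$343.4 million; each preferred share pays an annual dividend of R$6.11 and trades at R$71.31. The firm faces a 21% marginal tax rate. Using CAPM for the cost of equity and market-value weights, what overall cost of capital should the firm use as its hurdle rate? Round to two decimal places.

7.92%

Cost of equity via CAPM: Re = 5.29% + 1.1 × 8.26% = 14.3760%.
Cost of preferred: Rp = 6.11 / 71.31 = 8.5682%.
Market value of equity E = 88.78 × 24.37m = 2163.5686m.
Total capital V = 2163.5686 + 343.4 + 1799 + 1162 = 5467.9686.
Equity: weight = 2163.5686/5467.9686 = 0.3957; cost = 14.376%.
Preferred: weight = 343.4/5467.9686 = 0.0628; cost = 8.5682%.
Convertible notes (debt portion): weight = 1799/5467.9686 = 0.3290; after-tax cost = 3.99% × (1 − 21%) = 3.1521%.
Subordinated notes: weight = 1162/5467.9686 = 0.2125; after-tax cost = 3.9% × (1 − 21%) = 3.0810%.
WACC = 0.3957 × 14.3760% + 0.0628 × 8.5682% + 0.3290 × 3.1521% + 0.2125 × 3.0810% = 7.9182%.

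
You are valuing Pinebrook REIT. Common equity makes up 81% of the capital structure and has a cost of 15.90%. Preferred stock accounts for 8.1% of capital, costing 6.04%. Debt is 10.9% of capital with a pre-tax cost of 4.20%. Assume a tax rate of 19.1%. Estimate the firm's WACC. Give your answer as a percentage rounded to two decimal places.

After-tax cost of debt = 4.2% × (1 − 19.1%) = 3.3978%.
WACC = 0.810 × 15.9000% + 0.081 × 6.0400% + 0.109 × 3.3978% = 13.7386%.

13.74%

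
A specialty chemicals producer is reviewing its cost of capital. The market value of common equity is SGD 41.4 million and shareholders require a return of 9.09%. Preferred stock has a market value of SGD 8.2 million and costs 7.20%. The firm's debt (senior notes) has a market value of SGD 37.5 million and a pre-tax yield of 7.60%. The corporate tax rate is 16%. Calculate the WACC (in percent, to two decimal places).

7.75%

Total capital V = 41.4 + 8.2 + 37.5 = 87.1.
Equity: weight = 41.4/87.1 = 0.4753; cost = 9.09%.
Preferred: weight = 8.2/87.1 = 0.0941; cost = 7.2%.
Senior notes: weight = 37.5/87.1 = 0.4305; after-tax cost = 7.6% × (1 − 16%) = 6.3840%.
WACC = 0.4753 × 9.0900% + 0.0941 × 7.2000% + 0.4305 × 6.3840% = 7.7470%.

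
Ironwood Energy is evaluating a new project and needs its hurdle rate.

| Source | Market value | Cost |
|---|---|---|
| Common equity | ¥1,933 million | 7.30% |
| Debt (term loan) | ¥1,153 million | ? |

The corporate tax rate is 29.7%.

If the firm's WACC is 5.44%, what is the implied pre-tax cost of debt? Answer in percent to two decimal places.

3.30%

Total capital V = 1933 + 1153 = 3086.
Equity weight = 1933/3086 = 0.6264.
Term loan weight = 1153/3086 = 0.3736.
Equity contribution = 0.6264 × 7.3% = 4.5726%.
Remaining for debt = 5.44% − 4.5726% = 0.8674%.
Rd × (1 − 29.7%) × 0.3736 = 0.8674%  ⇒  Rd = 3.3026%.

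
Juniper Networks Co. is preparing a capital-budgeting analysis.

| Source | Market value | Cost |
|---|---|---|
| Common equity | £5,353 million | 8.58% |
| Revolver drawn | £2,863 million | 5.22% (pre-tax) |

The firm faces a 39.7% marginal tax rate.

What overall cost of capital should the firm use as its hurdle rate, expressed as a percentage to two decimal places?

Total capital V = 5353 + 2863 = 8216.
Equity: weight = 5353/8216 = 0.6515; cost = 8.58%.
Revolver drawn: weight = 2863/8216 = 0.3485; after-tax cost = 5.22% × (1 − 39.7%) = 3.1477%.
WACC = 0.6515 × 8.5800% + 0.3485 × 3.1477% = 6.6870%.

6.69%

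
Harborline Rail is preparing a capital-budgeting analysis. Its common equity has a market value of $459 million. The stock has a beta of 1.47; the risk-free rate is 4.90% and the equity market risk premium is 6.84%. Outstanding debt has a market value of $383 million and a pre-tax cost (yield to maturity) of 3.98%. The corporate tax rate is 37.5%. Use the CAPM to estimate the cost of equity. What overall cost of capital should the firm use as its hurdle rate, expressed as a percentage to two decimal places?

9.28%

Cost of equity via CAPM: Re = 4.9% + 1.47 × 6.84% = 14.9548%.
Total capital V = 459 + 383 = 842.
Equity: weight = 459/842 = 0.5451; cost = 14.9548%.
Debt: weight = 383/842 = 0.4549; after-tax cost = 3.98% × (1 − 37.5%) = 2.4875%.
WACC = 0.5451 × 14.9548% + 0.4549 × 2.4875% = 9.2838%.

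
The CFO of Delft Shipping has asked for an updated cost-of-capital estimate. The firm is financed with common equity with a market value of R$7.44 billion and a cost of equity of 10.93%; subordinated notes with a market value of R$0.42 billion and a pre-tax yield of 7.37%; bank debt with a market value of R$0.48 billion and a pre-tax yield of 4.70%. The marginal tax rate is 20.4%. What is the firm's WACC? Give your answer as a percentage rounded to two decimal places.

10.26%

Total capital V = 7.44 + 0.42 + 0.48 = 8.34.
Equity: weight = 7.44/8.34 = 0.8921; cost = 10.93%.
Subordinated notes: weight = 0.42/8.34 = 0.0504; after-tax cost = 7.37% × (1 − 20.4%) = 5.8665%.
Bank debt: weight = 0.48/8.34 = 0.0576; after-tax cost = 4.7% × (1 − 20.4%) = 3.7412%.
WACC = 0.8921 × 10.9300% + 0.0504 × 5.8665% + 0.0576 × 3.7412% = 10.2613%.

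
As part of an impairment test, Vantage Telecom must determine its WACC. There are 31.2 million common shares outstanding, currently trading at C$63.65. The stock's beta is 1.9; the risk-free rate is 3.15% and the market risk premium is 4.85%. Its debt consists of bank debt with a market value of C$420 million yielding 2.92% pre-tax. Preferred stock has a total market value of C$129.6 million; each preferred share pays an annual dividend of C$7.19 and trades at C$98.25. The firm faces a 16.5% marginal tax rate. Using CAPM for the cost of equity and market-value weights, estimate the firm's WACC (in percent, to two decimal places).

10.46%

Cost of equity via CAPM: Re = 3.15% + 1.9 × 4.85% = 12.3650%.
Cost of preferred: Rp = 7.19 / 98.25 = 7.3181%.
Market value of equity E = 63.65 × 31.2m = 1985.88m.
Total capital V = 1985.88 + 129.6 + 420 = 2535.48.
Equity: weight = 1985.88/2535.48 = 0.7832; cost = 12.365%.
Preferred: weight = 129.6/2535.48 = 0.0511; cost = 7.3181%.
Bank debt: weight = 420/2535.48 = 0.1656; after-tax cost = 2.92% × (1 − 16.5%) = 2.4382%.
WACC = 0.7832 × 12.3650% + 0.0511 × 7.3181% + 0.1656 × 2.4382% = 10.4627%.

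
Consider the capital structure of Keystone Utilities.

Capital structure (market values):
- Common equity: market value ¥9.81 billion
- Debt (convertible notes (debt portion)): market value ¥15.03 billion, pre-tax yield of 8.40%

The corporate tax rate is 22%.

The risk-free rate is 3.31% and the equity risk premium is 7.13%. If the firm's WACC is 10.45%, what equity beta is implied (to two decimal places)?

Total capital V = 9.81 + 15.03 = 24.84.
Equity weight = 9.81/24.84 = 0.3949.
Convertible notes (debt portion) weight = 15.03/24.84 = 0.6051.
Debt contribution = 0.6051 × 8.4% × (1 − 22%) = 3.9644%.
Required equity contribution = 10.45% − 3.9644% = 6.4856%  ⇒  Re = 16.4222%.
CAPM: 16.4222% = 3.31% + β × 7.13%  ⇒  β = 1.8390.

1.84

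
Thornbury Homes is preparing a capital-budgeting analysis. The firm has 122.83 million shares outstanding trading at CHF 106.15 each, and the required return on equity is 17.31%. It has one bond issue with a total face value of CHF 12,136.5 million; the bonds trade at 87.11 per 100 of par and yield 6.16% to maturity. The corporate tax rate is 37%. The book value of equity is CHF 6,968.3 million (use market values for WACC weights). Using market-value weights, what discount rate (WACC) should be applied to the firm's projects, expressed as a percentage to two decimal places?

11.30%

Market value of equity E = 106.15 × 122.83m = 13038.4045m. Market value of debt D = 12136.5m × 87.11/100 = 10572.10515m.
Total capital V = 13038.4045 + 10572.10515 = 23610.50965.
Equity: weight = 13038.4045/23610.50965 = 0.5522; cost = 17.31%.
Bonds outstanding: weight = 10572.10515/23610.50965 = 0.4478; after-tax cost = 6.16% × (1 − 37%) = 3.8808%.
WACC = 0.5522 × 17.3100% + 0.4478 × 3.8808% = 11.2968%.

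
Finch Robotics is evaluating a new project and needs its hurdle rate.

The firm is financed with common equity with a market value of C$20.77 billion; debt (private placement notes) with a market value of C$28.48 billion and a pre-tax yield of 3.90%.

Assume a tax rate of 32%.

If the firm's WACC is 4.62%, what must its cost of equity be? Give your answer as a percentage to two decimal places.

7.32%

Total capital V = 20.77 + 28.48 = 49.25.
Equity weight = 20.77/49.25 = 0.4217.
Private placement notes weight = 28.48/49.25 = 0.5783.
Debt contribution = 0.5783 × 3.9% × (1 − 32%) = 1.5336%.
Required equity contribution = 4.62% − 1.5336% = 3.0864%.
Re = 3.0864% / 0.4217 = 7.3185%.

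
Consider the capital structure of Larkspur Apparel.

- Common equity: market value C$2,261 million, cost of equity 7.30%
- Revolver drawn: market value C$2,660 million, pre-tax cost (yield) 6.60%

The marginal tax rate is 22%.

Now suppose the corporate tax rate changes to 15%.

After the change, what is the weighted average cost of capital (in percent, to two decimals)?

After the change:
Total capital V = 2261 + 2660 = 4921.
Equity: weight = 2261/4921 = 0.4595; cost = 7.3%.
Revolver drawn: weight = 2660/4921 = 0.5405; after-tax cost = 6.6% × (1 − 15%) = 5.6100%.
WACC = 0.4595 × 7.3000% + 0.5405 × 5.6100% = 6.3865%.

6.39%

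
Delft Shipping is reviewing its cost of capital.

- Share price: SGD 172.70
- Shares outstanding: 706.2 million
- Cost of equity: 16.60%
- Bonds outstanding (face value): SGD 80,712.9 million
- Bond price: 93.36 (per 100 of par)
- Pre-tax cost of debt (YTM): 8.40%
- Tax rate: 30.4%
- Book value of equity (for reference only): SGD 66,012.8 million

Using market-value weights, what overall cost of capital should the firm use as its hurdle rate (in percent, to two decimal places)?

12.49%

Market value of equity E = 172.7 × 706.2m = 121960.74m. Market value of debt D = 80712.9m × 93.36/100 = 75353.56344m.
Total capital V = 121960.74 + 75353.56344 = 197314.30344.
Equity: weight = 121960.74/197314.30344 = 0.6181; cost = 16.6%.
Bonds outstanding: weight = 75353.56344/197314.30344 = 0.3819; after-tax cost = 8.4% × (1 − 30.4%) = 5.8464%.
WACC = 0.6181 × 16.6000% + 0.3819 × 5.8464% = 12.4932%.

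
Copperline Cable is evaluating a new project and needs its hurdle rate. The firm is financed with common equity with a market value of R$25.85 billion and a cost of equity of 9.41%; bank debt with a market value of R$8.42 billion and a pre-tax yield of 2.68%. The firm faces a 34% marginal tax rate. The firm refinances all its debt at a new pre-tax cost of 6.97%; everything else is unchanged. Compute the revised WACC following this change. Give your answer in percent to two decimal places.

After the change:
Total capital V = 25.85 + 8.42 = 34.27.
Equity: weight = 25.85/34.27 = 0.7543; cost = 9.41%.
Bank debt: weight = 8.42/34.27 = 0.2457; after-tax cost = 6.97% × (1 − 34%) = 4.6002%.
WACC = 0.7543 × 9.4100% + 0.2457 × 4.6002% = 8.2283%.

8.23%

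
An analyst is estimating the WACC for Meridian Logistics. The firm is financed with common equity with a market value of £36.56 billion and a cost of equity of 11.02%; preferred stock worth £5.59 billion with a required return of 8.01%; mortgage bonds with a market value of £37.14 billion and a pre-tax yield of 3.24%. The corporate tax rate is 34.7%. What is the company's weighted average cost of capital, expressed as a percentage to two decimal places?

6.64%

Total capital V = 36.56 + 5.59 + 37.14 = 79.29.
Equity: weight = 36.56/79.29 = 0.4611; cost = 11.02%.
Preferred: weight = 5.59/79.29 = 0.0705; cost = 8.01%.
Mortgage bonds: weight = 37.14/79.29 = 0.4684; after-tax cost = 3.24% × (1 − 34.7%) = 2.1157%.
WACC = 0.4611 × 11.0200% + 0.0705 × 8.0100% + 0.4684 × 2.1157% = 6.6370%.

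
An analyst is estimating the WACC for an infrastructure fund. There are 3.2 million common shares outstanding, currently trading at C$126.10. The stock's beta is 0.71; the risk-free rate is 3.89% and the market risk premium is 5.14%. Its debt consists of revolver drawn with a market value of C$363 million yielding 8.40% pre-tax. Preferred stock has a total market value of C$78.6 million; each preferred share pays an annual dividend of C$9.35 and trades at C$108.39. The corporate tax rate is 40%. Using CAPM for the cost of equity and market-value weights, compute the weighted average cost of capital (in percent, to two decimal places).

6.57%

Cost of equity via CAPM: Re = 3.89% + 0.71 × 5.14% = 7.5394%.
Cost of preferred: Rp = 9.35 / 108.39 = 8.6263%.
Market value of equity E = 126.1 × 3.2m = 403.52m.
Total capital V = 403.52 + 78.6 + 363 = 845.12.
Equity: weight = 403.52/845.12 = 0.4775; cost = 7.5394%.
Preferred: weight = 78.6/845.12 = 0.0930; cost = 8.6263%.
Revolver drawn: weight = 363/845.12 = 0.4295; after-tax cost = 8.4% × (1 − 40%) = 5.0400%.
WACC = 0.4775 × 7.5394% + 0.0930 × 8.6263% + 0.4295 × 5.0400% = 6.5669%.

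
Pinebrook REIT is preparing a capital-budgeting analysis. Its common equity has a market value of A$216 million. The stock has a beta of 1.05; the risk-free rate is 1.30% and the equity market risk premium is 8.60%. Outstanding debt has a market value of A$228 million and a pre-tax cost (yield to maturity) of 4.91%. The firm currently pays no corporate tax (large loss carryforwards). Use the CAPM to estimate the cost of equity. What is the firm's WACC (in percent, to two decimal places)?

7.55%

Cost of equity via CAPM: Re = 1.3% + 1.05 × 8.6% = 10.3300%.
Total capital V = 216 + 228 = 444.
Equity: weight = 216/444 = 0.4865; cost = 10.33%.
Debt: weight = 228/444 = 0.5135; after-tax cost = 4.91% × (1 − 0%) = 4.9100%.
WACC = 0.4865 × 10.3300% + 0.5135 × 4.9100% = 7.5468%.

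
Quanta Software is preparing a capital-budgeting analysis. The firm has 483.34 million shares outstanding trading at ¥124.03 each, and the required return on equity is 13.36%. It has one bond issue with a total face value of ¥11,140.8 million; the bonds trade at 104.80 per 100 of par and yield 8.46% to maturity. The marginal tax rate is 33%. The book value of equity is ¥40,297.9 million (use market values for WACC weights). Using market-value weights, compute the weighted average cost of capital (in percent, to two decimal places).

Market value of equity E = 124.03 × 483.34m = 59948.6602m. Market value of debt D = 11140.8m × 104.8/100 = 11675.5584m.
Total capital V = 59948.6602 + 11675.5584 = 71624.2186.
Equity: weight = 59948.6602/71624.2186 = 0.8370; cost = 13.36%.
Bonds outstanding: weight = 11675.5584/71624.2186 = 0.1630; after-tax cost = 8.46% × (1 − 33%) = 5.6682%.
WACC = 0.8370 × 13.3600% + 0.1630 × 5.6682% = 12.1061%.

12.11%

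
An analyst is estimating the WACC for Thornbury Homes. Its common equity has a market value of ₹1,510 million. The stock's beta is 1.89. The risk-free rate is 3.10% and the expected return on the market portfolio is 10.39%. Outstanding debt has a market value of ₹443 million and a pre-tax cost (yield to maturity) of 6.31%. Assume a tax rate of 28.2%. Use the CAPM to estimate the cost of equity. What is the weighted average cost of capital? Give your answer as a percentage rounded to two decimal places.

14.08%

Market risk premium = 10.39% − 3.1% = 7.29%.
Cost of equity via CAPM: Re = 3.1% + 1.89 × 7.29% = 16.8781%.
Total capital V = 1510 + 443 = 1953.
Equity: weight = 1510/1953 = 0.7732; cost = 16.8781%.
Debt: weight = 443/1953 = 0.2268; after-tax cost = 6.31% × (1 − 28.2%) = 4.5306%.
WACC = 0.7732 × 16.8781% + 0.2268 × 4.5306% = 14.0773%.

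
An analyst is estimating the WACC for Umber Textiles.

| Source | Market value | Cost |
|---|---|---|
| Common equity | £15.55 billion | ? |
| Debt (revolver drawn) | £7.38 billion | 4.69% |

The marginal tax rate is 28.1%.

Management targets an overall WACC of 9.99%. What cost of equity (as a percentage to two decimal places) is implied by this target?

Total capital V = 15.55 + 7.38 = 22.93.
Equity weight = 15.55/22.93 = 0.6782.
Revolver drawn weight = 7.38/22.93 = 0.3218.
Debt contribution = 0.3218 × 4.69% × (1 − 28.1%) = 1.0853%.
Required equity contribution = 9.99% − 1.0853% = 8.9047%.
Re = 8.9047% / 0.6782 = 13.1308%.

13.13%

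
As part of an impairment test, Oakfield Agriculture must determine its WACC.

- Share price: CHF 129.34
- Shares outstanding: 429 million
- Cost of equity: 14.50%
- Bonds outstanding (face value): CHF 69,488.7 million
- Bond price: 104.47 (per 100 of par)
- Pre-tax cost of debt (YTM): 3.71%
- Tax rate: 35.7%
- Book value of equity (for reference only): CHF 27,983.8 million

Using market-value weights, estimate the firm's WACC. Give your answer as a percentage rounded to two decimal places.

Market value of equity E = 129.34 × 429m = 55486.86m. Market value of debt D = 69488.7m × 104.47/100 = 72594.84489m.
Total capital V = 55486.86 + 72594.84489 = 128081.70489.
Equity: weight = 55486.86/128081.70489 = 0.4332; cost = 14.5%.
Bonds outstanding: weight = 72594.84489/128081.70489 = 0.5668; after-tax cost = 3.71% × (1 − 35.7%) = 2.3855%.
WACC = 0.4332 × 14.5000% + 0.5668 × 2.3855% = 7.6337%.

7.63%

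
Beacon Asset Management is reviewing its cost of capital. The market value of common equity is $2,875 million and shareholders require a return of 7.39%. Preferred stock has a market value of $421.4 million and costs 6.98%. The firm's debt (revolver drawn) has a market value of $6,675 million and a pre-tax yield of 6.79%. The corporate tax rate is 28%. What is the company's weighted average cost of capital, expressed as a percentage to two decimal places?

5.70%

Total capital V = 2875 + 421.4 + 6675 = 9971.4.
Equity: weight = 2875/9971.4 = 0.2883; cost = 7.39%.
Preferred: weight = 421.4/9971.4 = 0.0423; cost = 6.98%.
Revolver drawn: weight = 6675/9971.4 = 0.6694; after-tax cost = 6.79% × (1 − 28%) = 4.8888%.
WACC = 0.2883 × 7.3900% + 0.0423 × 6.9800% + 0.6694 × 4.8888% = 5.6983%.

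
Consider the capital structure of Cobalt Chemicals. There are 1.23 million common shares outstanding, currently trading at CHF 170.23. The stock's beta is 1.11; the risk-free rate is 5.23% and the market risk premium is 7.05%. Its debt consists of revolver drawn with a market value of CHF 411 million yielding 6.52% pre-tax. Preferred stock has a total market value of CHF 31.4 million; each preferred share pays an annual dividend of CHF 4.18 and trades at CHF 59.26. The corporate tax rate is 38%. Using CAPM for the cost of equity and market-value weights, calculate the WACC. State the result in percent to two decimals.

Cost of equity via CAPM: Re = 5.23% + 1.11 × 7.05% = 13.0555%.
Cost of preferred: Rp = 4.18 / 59.26 = 7.0537%.
Market value of equity E = 170.23 × 1.23m = 209.3829m.
Total capital V = 209.3829 + 31.4 + 411 = 651.7829.
Equity: weight = 209.3829/651.7829 = 0.3212; cost = 13.0555%.
Preferred: weight = 31.4/651.7829 = 0.0482; cost = 7.0537%.
Revolver drawn: weight = 411/651.7829 = 0.6306; after-tax cost = 6.52% × (1 − 38%) = 4.0424%.
WACC = 0.3212 × 13.0555% + 0.0482 × 7.0537% + 0.6306 × 4.0424% = 7.0829%.

7.08%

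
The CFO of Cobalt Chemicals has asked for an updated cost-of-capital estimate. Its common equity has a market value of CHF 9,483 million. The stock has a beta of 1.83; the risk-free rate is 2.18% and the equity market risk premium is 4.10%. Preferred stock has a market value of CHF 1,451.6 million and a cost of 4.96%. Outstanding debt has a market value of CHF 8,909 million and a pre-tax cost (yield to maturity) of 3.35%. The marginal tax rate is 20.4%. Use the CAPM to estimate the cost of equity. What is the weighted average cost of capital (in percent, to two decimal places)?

Cost of equity via CAPM: Re = 2.18% + 1.83 × 4.1% = 9.6830%.
Total capital V = 9483 + 1451.6 + 8909 = 19843.6.
Equity: weight = 9483/19843.6 = 0.4779; cost = 9.683%.
Preferred: weight = 1451.6/19843.6 = 0.0732; cost = 4.96%.
Debt: weight = 8909/19843.6 = 0.4490; after-tax cost = 3.35% × (1 − 20.4%) = 2.6666%.
WACC = 0.4779 × 9.6830% + 0.0732 × 4.9600% + 0.4490 × 2.6666% = 6.1874%.

6.19%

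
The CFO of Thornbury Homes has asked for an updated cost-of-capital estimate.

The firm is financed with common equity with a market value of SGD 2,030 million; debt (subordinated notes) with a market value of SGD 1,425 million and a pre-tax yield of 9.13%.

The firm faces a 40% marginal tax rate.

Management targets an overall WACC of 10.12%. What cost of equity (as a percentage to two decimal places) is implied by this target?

Total capital V = 2030 + 1425 = 3455.
Equity weight = 2030/3455 = 0.5876.
Subordinated notes weight = 1425/3455 = 0.4124.
Debt contribution = 0.4124 × 9.13% × (1 − 40%) = 2.2594%.
Required equity contribution = 10.12% − 2.2594% = 7.8606%.
Re = 7.8606% / 0.5876 = 13.3785%.

13.38%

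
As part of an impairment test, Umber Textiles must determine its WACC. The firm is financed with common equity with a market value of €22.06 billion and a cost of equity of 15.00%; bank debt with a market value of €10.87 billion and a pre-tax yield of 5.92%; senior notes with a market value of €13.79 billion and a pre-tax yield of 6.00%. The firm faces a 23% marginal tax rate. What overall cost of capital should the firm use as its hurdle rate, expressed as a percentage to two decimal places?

9.51%

Total capital V = 22.06 + 10.87 + 13.79 = 46.72.
Equity: weight = 22.06/46.72 = 0.4722; cost = 15%.
Bank debt: weight = 10.87/46.72 = 0.2327; after-tax cost = 5.92% × (1 − 23%) = 4.5584%.
Senior notes: weight = 13.79/46.72 = 0.2952; after-tax cost = 6% × (1 − 23%) = 4.6200%.
WACC = 0.4722 × 15.0000% + 0.2327 × 4.5584% + 0.2952 × 4.6200% = 9.5068%.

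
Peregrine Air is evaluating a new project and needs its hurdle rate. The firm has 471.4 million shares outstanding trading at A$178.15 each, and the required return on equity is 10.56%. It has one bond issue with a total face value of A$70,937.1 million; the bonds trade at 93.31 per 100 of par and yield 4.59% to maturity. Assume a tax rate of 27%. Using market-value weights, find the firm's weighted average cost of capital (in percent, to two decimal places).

Market value of equity E = 178.15 × 471.4m = 83979.91m. Market value of debt D = 70937.1m × 93.31/100 = 66191.40801m.
Total capital V = 83979.91 + 66191.40801 = 150171.31801.
Equity: weight = 83979.91/150171.31801 = 0.5592; cost = 10.56%.
Bonds outstanding: weight = 66191.40801/150171.31801 = 0.4408; after-tax cost = 4.59% × (1 − 27%) = 3.3507%.
WACC = 0.5592 × 10.5600% + 0.4408 × 3.3507% = 7.3823%.

7.38%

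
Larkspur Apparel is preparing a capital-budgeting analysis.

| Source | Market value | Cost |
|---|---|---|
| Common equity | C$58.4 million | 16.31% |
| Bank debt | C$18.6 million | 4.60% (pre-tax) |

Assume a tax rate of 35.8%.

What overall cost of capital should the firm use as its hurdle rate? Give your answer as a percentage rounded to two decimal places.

Total capital V = 58.4 + 18.6 = 77.
Equity: weight = 58.4/77 = 0.7584; cost = 16.31%.
Bank debt: weight = 18.6/77 = 0.2416; after-tax cost = 4.6% × (1 − 35.8%) = 2.9532%.
WACC = 0.7584 × 16.3100% + 0.2416 × 2.9532% = 13.0836%.

13.08%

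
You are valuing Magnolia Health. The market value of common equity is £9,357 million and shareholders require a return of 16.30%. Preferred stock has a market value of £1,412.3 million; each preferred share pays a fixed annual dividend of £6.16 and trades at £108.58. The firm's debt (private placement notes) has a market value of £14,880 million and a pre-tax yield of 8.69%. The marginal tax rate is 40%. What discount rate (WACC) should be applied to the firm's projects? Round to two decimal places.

9.28%

Cost of preferred: Rp = 6.16 / 108.58 = 5.6732%.
Total capital V = 9357 + 1412.3 + 14880 = 25649.3.
Equity: weight = 9357/25649.3 = 0.3648; cost = 16.3%.
Preferred: weight = 1412.3/25649.3 = 0.0551; cost = 5.6732%.
Private placement notes: weight = 14880/25649.3 = 0.5801; after-tax cost = 8.69% × (1 − 40%) = 5.2140%.
WACC = 0.3648 × 16.3000% + 0.0551 × 5.6732% + 0.5801 × 5.2140% = 9.2835%.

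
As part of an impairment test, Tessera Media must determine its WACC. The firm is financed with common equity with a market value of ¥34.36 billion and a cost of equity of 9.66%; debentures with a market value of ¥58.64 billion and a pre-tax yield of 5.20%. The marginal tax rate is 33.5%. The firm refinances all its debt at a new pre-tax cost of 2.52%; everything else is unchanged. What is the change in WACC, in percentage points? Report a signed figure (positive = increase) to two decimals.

-1.12 pp

Current WACC:
Total capital V = 34.36 + 58.64 = 93.
Equity: weight = 34.36/93 = 0.3695; cost = 9.66%.
Debentures: weight = 58.64/93 = 0.6305; after-tax cost = 5.2% × (1 − 33.5%) = 3.4580%.
WACC = 0.3695 × 9.6600% + 0.6305 × 3.4580% = 5.7494%.
After the change:
Total capital V = 34.36 + 58.64 = 93.
Equity: weight = 34.36/93 = 0.3695; cost = 9.66%.
Debentures: weight = 58.64/93 = 0.6305; after-tax cost = 2.52% × (1 − 33.5%) = 1.6758%.
WACC = 0.3695 × 9.6600% + 0.6305 × 1.6758% = 4.6257%.
Change in WACC = 4.6257% − 5.7494% = -1.1237 pp.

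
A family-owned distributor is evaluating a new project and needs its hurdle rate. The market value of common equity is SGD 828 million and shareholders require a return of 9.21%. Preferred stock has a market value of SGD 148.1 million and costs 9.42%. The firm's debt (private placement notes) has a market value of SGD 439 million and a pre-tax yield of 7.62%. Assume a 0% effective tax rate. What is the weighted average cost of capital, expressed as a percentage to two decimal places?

8.74%

Total capital V = 828 + 148.1 + 439 = 1415.1.
Equity: weight = 828/1415.1 = 0.5851; cost = 9.21%.
Preferred: weight = 148.1/1415.1 = 0.1047; cost = 9.42%.
Private placement notes: weight = 439/1415.1 = 0.3102; after-tax cost = 7.62% × (1 − 0%) = 7.6200%.
WACC = 0.5851 × 9.2100% + 0.1047 × 9.4200% + 0.3102 × 7.6200% = 8.7387%.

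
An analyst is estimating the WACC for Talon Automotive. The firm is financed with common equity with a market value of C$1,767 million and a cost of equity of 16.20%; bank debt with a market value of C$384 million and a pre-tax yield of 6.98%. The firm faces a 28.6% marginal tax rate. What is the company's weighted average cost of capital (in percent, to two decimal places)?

Total capital V = 1767 + 384 = 2151.
Equity: weight = 1767/2151 = 0.8215; cost = 16.2%.
Bank debt: weight = 384/2151 = 0.1785; after-tax cost = 6.98% × (1 − 28.6%) = 4.9837%.
WACC = 0.8215 × 16.2000% + 0.1785 × 4.9837% = 14.1977%.

14.20%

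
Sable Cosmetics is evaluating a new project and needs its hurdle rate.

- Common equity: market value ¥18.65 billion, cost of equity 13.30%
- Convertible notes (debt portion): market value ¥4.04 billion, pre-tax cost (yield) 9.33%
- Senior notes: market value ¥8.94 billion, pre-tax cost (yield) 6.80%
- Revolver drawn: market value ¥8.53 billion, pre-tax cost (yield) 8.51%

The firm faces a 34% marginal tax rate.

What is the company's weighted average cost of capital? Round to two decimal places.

8.99%

Total capital V = 18.65 + 4.04 + 8.94 + 8.53 = 40.16.
Equity: weight = 18.65/40.16 = 0.4644; cost = 13.3%.
Convertible notes (debt portion): weight = 4.04/40.16 = 0.1006; after-tax cost = 9.33% × (1 − 34%) = 6.1578%.
Senior notes: weight = 8.94/40.16 = 0.2226; after-tax cost = 6.8% × (1 − 34%) = 4.4880%.
Revolver drawn: weight = 8.53/40.16 = 0.2124; after-tax cost = 8.51% × (1 − 34%) = 5.6166%.
WACC = 0.4644 × 13.3000% + 0.1006 × 6.1578% + 0.2226 × 4.4880% + 0.2124 × 5.6166% = 8.9879%.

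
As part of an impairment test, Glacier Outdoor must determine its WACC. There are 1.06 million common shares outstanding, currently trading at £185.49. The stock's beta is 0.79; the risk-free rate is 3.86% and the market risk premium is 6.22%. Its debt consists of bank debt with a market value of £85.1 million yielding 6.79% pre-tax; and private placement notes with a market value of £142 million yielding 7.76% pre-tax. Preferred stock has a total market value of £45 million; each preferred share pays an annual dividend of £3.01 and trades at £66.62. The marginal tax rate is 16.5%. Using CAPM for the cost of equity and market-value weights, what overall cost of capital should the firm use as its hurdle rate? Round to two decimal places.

Cost of equity via CAPM: Re = 3.86% + 0.79 × 6.22% = 8.7738%.
Cost of preferred: Rp = 3.01 / 66.62 = 4.5182%.
Market value of equity E = 185.49 × 1.06m = 196.6194m.
Total capital V = 196.6194 + 45 + 85.1 + 142 = 468.7194.
Equity: weight = 196.6194/468.7194 = 0.4195; cost = 8.7738%.
Preferred: weight = 45/468.7194 = 0.0960; cost = 4.5182%.
Bank debt: weight = 85.1/468.7194 = 0.1816; after-tax cost = 6.79% × (1 − 16.5%) = 5.6696%.
Private placement notes: weight = 142/468.7194 = 0.3030; after-tax cost = 7.76% × (1 − 16.5%) = 6.4796%.
WACC = 0.4195 × 8.7738% + 0.0960 × 4.5182% + 0.1816 × 5.6696% + 0.3030 × 6.4796% = 7.1066%.

7.11%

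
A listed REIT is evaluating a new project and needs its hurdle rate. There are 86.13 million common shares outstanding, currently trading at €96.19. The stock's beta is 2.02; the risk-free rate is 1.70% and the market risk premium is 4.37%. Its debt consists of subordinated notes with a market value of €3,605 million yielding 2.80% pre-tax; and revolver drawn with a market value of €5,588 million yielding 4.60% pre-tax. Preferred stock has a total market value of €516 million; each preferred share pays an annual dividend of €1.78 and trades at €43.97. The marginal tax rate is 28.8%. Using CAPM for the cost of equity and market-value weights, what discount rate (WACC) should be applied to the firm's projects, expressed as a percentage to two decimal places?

6.38%

Cost of equity via CAPM: Re = 1.7% + 2.02 × 4.37% = 10.5274%.
Cost of preferred: Rp = 1.78 / 43.97 = 4.0482%.
Market value of equity E = 96.19 × 86.13m = 8284.8447m.
Total capital V = 8284.8447 + 516 + 3605 + 5588 = 17993.8447.
Equity: weight = 8284.8447/17993.8447 = 0.4604; cost = 10.5274%.
Preferred: weight = 516/17993.8447 = 0.0287; cost = 4.0482%.
Subordinated notes: weight = 3605/17993.8447 = 0.2003; after-tax cost = 2.8% × (1 − 28.8%) = 1.9936%.
Revolver drawn: weight = 5588/17993.8447 = 0.3106; after-tax cost = 4.6% × (1 − 28.8%) = 3.2752%.
WACC = 0.4604 × 10.5274% + 0.0287 × 4.0482% + 0.2003 × 1.9936% + 0.3106 × 3.2752% = 6.3797%.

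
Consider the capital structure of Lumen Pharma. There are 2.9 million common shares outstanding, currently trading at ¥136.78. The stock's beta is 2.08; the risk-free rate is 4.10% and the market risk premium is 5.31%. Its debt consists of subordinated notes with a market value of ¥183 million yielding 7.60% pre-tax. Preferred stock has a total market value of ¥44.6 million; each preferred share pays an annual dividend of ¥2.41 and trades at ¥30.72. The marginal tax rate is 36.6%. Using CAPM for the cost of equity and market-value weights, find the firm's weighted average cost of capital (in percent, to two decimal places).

Cost of equity via CAPM: Re = 4.1% + 2.08 × 5.31% = 15.1448%.
Cost of preferred: Rp = 2.41 / 30.72 = 7.8451%.
Market value of equity E = 136.78 × 2.9m = 396.662m.
Total capital V = 396.662 + 44.6 + 183 = 624.262.
Equity: weight = 396.662/624.262 = 0.6354; cost = 15.1448%.
Preferred: weight = 44.6/624.262 = 0.0714; cost = 7.8451%.
Subordinated notes: weight = 183/624.262 = 0.2931; after-tax cost = 7.6% × (1 − 36.6%) = 4.8184%.
WACC = 0.6354 × 15.1448% + 0.0714 × 7.8451% + 0.2931 × 4.8184% = 11.5961%.

11.60%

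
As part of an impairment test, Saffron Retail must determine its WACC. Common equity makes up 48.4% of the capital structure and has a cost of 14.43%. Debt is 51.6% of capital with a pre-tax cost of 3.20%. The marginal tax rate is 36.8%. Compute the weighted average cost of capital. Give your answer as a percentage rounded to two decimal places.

8.03%

After-tax cost of debt = 3.2% × (1 − 36.8%) = 2.0224%.
WACC = 0.484 × 14.4300% + 0.516 × 2.0224% = 8.0277%.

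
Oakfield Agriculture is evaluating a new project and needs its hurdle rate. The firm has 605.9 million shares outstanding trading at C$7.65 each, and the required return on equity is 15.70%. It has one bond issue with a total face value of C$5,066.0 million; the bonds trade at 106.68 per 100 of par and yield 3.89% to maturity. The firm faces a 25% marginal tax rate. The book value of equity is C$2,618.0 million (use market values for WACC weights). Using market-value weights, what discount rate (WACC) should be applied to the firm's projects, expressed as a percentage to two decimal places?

Market value of equity E = 7.65 × 605.9m = 4635.135m. Market value of debt D = 5066m × 106.68/100 = 5404.4088m.
Total capital V = 4635.135 + 5404.4088 = 10039.5438.
Equity: weight = 4635.135/10039.5438 = 0.4617; cost = 15.7%.
Bonds outstanding: weight = 5404.4088/10039.5438 = 0.5383; after-tax cost = 3.89% × (1 − 25%) = 2.9175%.
WACC = 0.4617 × 15.7000% + 0.5383 × 2.9175% = 8.8190%.

8.82%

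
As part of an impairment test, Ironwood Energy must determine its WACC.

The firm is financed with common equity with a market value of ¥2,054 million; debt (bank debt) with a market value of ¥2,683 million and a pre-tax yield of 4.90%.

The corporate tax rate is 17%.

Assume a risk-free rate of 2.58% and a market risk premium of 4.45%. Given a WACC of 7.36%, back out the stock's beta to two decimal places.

Total capital V = 2054 + 2683 = 4737.
Equity weight = 2054/4737 = 0.4336.
Bank debt weight = 2683/4737 = 0.5664.
Debt contribution = 0.5664 × 4.9% × (1 − 17%) = 2.3035%.
Required equity contribution = 7.36% − 2.3035% = 5.0565%  ⇒  Re = 11.6614%.
CAPM: 11.6614% = 2.58% + β × 4.45%  ⇒  β = 2.0408.

2.04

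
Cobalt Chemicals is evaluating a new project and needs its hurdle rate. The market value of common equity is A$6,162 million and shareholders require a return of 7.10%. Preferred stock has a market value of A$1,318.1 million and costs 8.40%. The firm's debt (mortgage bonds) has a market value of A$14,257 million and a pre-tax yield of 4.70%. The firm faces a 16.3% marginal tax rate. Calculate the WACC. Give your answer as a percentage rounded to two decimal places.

Total capital V = 6162 + 1318.1 + 14257 = 21737.1.
Equity: weight = 6162/21737.1 = 0.2835; cost = 7.1%.
Preferred: weight = 1318.1/21737.1 = 0.0606; cost = 8.4%.
Mortgage bonds: weight = 14257/21737.1 = 0.6559; after-tax cost = 4.7% × (1 − 16.3%) = 3.9339%.
WACC = 0.2835 × 7.1000% + 0.0606 × 8.4000% + 0.6559 × 3.9339% = 5.1022%.

5.10%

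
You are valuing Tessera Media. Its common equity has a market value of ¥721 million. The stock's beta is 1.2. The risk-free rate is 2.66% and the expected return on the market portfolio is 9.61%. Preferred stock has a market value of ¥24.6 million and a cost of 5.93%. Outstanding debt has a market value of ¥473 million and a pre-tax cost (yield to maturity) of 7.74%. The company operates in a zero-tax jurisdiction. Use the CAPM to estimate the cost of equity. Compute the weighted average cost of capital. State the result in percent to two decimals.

Market risk premium = 9.61% − 2.66% = 6.95%.
Cost of equity via CAPM: Re = 2.66% + 1.2 × 6.95% = 11.0000%.
Total capital V = 721 + 24.6 + 473 = 1218.6.
Equity: weight = 721/1218.6 = 0.5917; cost = 11%.
Preferred: weight = 24.6/1218.6 = 0.0202; cost = 5.93%.
Debt: weight = 473/1218.6 = 0.3882; after-tax cost = 7.74% × (1 − 0%) = 7.7400%.
WACC = 0.5917 × 11.0000% + 0.0202 × 5.9300% + 0.3882 × 7.7400% = 9.6323%.

9.63%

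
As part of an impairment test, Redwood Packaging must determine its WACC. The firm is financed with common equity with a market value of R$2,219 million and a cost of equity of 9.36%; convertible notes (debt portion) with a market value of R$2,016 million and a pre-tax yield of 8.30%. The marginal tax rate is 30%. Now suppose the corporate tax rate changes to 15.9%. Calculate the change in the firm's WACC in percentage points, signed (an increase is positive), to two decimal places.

Current WACC:
Total capital V = 2219 + 2016 = 4235.
Equity: weight = 2219/4235 = 0.5240; cost = 9.36%.
Convertible notes (debt portion): weight = 2016/4235 = 0.4760; after-tax cost = 8.3% × (1 − 30%) = 5.8100%.
WACC = 0.5240 × 9.3600% + 0.4760 × 5.8100% = 7.6701%.
After the change:
Total capital V = 2219 + 2016 = 4235.
Equity: weight = 2219/4235 = 0.5240; cost = 9.36%.
Convertible notes (debt portion): weight = 2016/4235 = 0.4760; after-tax cost = 8.3% × (1 − 15.9%) = 6.9803%.
WACC = 0.5240 × 9.3600% + 0.4760 × 6.9803% = 8.2272%.
Change in WACC = 8.2272% − 7.6701% = 0.5571 pp.

+0.56 pp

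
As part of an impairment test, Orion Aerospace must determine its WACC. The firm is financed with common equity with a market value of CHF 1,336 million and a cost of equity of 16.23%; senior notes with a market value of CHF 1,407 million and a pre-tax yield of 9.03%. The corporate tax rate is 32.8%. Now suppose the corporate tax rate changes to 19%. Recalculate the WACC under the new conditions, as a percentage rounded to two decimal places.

After the change:
Total capital V = 1336 + 1407 = 2743.
Equity: weight = 1336/2743 = 0.4871; cost = 16.23%.
Senior notes: weight = 1407/2743 = 0.5129; after-tax cost = 9.03% × (1 − 19%) = 7.3143%.
WACC = 0.4871 × 16.2300% + 0.5129 × 7.3143% = 11.6568%.

11.66%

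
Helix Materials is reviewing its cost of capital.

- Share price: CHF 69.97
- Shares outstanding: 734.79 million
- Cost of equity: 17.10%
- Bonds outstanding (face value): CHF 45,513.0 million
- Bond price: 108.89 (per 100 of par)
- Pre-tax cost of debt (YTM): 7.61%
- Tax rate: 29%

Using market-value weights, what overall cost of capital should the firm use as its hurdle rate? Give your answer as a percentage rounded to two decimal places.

Market value of equity E = 69.97 × 734.79m = 51413.2563m. Market value of debt D = 45513m × 108.89/100 = 49559.1057m.
Total capital V = 51413.2563 + 49559.1057 = 100972.362.
Equity: weight = 51413.2563/100972.362 = 0.5092; cost = 17.1%.
Bonds outstanding: weight = 49559.1057/100972.362 = 0.4908; after-tax cost = 7.61% × (1 − 29%) = 5.4031%.
WACC = 0.5092 × 17.1000% + 0.4908 × 5.4031% = 11.3589%.

11.36%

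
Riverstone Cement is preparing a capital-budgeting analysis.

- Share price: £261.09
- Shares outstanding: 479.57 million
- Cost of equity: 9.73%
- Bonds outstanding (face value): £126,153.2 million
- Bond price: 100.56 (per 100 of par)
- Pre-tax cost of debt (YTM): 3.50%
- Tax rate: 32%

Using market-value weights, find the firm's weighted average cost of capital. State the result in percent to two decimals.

6.03%

Market value of equity E = 261.09 × 479.57m = 125210.9313m. Market value of debt D = 126153.2m × 100.56/100 = 126859.65792m.
Total capital V = 125210.9313 + 126859.65792 = 252070.58922.
Equity: weight = 125210.9313/252070.58922 = 0.4967; cost = 9.73%.
Bonds outstanding: weight = 126859.65792/252070.58922 = 0.5033; after-tax cost = 3.5% × (1 − 32%) = 2.3800%.
WACC = 0.4967 × 9.7300% + 0.5033 × 2.3800% = 6.0310%.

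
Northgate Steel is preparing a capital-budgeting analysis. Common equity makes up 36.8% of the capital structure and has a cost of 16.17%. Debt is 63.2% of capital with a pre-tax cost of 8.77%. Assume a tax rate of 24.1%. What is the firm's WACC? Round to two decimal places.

10.16%

After-tax cost of debt = 8.77% × (1 − 24.1%) = 6.6564%.
WACC = 0.368 × 16.1700% + 0.632 × 6.6564% = 10.1574%.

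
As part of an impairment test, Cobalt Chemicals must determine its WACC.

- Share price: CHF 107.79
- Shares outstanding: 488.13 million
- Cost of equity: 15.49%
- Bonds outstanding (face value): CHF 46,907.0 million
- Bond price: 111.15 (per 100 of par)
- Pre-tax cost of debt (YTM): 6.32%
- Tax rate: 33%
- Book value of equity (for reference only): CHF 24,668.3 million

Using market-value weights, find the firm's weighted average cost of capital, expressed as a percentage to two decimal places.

9.89%

Market value of equity E = 107.79 × 488.13m = 52615.5327m. Market value of debt D = 46907m × 111.15/100 = 52137.1305m.
Total capital V = 52615.5327 + 52137.1305 = 104752.6632.
Equity: weight = 52615.5327/104752.6632 = 0.5023; cost = 15.49%.
Bonds outstanding: weight = 52137.1305/104752.6632 = 0.4977; after-tax cost = 6.32% × (1 − 33%) = 4.2344%.
WACC = 0.5023 × 15.4900% + 0.4977 × 4.2344% = 9.8879%.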